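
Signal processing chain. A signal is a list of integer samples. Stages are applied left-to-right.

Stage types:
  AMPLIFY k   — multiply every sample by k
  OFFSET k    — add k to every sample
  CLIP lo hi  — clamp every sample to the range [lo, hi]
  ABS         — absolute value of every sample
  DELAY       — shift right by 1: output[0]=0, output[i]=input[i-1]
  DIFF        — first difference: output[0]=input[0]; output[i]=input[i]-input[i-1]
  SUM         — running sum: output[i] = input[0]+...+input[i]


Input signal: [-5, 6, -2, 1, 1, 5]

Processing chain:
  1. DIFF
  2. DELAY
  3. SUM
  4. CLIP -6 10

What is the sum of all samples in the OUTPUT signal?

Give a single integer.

Answer: 1

Derivation:
Input: [-5, 6, -2, 1, 1, 5]
Stage 1 (DIFF): s[0]=-5, 6--5=11, -2-6=-8, 1--2=3, 1-1=0, 5-1=4 -> [-5, 11, -8, 3, 0, 4]
Stage 2 (DELAY): [0, -5, 11, -8, 3, 0] = [0, -5, 11, -8, 3, 0] -> [0, -5, 11, -8, 3, 0]
Stage 3 (SUM): sum[0..0]=0, sum[0..1]=-5, sum[0..2]=6, sum[0..3]=-2, sum[0..4]=1, sum[0..5]=1 -> [0, -5, 6, -2, 1, 1]
Stage 4 (CLIP -6 10): clip(0,-6,10)=0, clip(-5,-6,10)=-5, clip(6,-6,10)=6, clip(-2,-6,10)=-2, clip(1,-6,10)=1, clip(1,-6,10)=1 -> [0, -5, 6, -2, 1, 1]
Output sum: 1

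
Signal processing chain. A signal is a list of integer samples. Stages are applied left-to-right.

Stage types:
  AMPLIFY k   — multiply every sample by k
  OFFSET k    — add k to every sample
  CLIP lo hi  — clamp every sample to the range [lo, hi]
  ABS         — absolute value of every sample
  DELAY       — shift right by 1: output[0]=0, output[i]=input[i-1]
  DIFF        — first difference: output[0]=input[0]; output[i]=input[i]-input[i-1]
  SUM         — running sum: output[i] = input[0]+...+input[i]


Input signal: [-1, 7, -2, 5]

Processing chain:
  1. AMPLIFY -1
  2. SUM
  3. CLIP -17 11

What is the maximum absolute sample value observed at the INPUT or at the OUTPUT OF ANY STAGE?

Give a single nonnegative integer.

Answer: 9

Derivation:
Input: [-1, 7, -2, 5] (max |s|=7)
Stage 1 (AMPLIFY -1): -1*-1=1, 7*-1=-7, -2*-1=2, 5*-1=-5 -> [1, -7, 2, -5] (max |s|=7)
Stage 2 (SUM): sum[0..0]=1, sum[0..1]=-6, sum[0..2]=-4, sum[0..3]=-9 -> [1, -6, -4, -9] (max |s|=9)
Stage 3 (CLIP -17 11): clip(1,-17,11)=1, clip(-6,-17,11)=-6, clip(-4,-17,11)=-4, clip(-9,-17,11)=-9 -> [1, -6, -4, -9] (max |s|=9)
Overall max amplitude: 9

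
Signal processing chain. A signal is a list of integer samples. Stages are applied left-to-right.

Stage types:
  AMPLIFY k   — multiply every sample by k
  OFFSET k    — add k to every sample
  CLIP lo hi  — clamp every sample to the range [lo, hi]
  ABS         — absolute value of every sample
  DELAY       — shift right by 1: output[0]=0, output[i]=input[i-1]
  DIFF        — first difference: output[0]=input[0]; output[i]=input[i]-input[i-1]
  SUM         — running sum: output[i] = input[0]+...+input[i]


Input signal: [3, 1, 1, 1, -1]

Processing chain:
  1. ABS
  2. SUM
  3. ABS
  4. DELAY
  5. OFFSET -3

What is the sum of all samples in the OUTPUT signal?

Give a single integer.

Answer: 3

Derivation:
Input: [3, 1, 1, 1, -1]
Stage 1 (ABS): |3|=3, |1|=1, |1|=1, |1|=1, |-1|=1 -> [3, 1, 1, 1, 1]
Stage 2 (SUM): sum[0..0]=3, sum[0..1]=4, sum[0..2]=5, sum[0..3]=6, sum[0..4]=7 -> [3, 4, 5, 6, 7]
Stage 3 (ABS): |3|=3, |4|=4, |5|=5, |6|=6, |7|=7 -> [3, 4, 5, 6, 7]
Stage 4 (DELAY): [0, 3, 4, 5, 6] = [0, 3, 4, 5, 6] -> [0, 3, 4, 5, 6]
Stage 5 (OFFSET -3): 0+-3=-3, 3+-3=0, 4+-3=1, 5+-3=2, 6+-3=3 -> [-3, 0, 1, 2, 3]
Output sum: 3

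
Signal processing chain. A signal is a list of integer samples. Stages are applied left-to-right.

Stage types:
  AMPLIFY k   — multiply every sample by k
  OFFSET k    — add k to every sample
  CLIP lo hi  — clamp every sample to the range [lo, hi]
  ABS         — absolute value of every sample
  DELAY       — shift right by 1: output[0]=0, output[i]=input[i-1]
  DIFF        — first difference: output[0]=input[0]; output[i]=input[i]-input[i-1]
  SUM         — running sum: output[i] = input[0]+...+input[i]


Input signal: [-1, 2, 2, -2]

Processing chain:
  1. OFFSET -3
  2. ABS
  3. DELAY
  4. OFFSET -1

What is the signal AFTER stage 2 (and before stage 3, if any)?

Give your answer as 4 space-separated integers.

Input: [-1, 2, 2, -2]
Stage 1 (OFFSET -3): -1+-3=-4, 2+-3=-1, 2+-3=-1, -2+-3=-5 -> [-4, -1, -1, -5]
Stage 2 (ABS): |-4|=4, |-1|=1, |-1|=1, |-5|=5 -> [4, 1, 1, 5]

Answer: 4 1 1 5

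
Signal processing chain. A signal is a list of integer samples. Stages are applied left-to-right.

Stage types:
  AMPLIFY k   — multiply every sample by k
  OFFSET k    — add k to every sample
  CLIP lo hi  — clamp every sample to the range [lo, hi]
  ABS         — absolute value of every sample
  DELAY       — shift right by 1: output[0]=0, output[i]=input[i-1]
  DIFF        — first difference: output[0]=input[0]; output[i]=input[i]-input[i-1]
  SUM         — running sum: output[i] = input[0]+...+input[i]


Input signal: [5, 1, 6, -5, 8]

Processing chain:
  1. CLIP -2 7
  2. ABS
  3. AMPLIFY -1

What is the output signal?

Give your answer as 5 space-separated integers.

Answer: -5 -1 -6 -2 -7

Derivation:
Input: [5, 1, 6, -5, 8]
Stage 1 (CLIP -2 7): clip(5,-2,7)=5, clip(1,-2,7)=1, clip(6,-2,7)=6, clip(-5,-2,7)=-2, clip(8,-2,7)=7 -> [5, 1, 6, -2, 7]
Stage 2 (ABS): |5|=5, |1|=1, |6|=6, |-2|=2, |7|=7 -> [5, 1, 6, 2, 7]
Stage 3 (AMPLIFY -1): 5*-1=-5, 1*-1=-1, 6*-1=-6, 2*-1=-2, 7*-1=-7 -> [-5, -1, -6, -2, -7]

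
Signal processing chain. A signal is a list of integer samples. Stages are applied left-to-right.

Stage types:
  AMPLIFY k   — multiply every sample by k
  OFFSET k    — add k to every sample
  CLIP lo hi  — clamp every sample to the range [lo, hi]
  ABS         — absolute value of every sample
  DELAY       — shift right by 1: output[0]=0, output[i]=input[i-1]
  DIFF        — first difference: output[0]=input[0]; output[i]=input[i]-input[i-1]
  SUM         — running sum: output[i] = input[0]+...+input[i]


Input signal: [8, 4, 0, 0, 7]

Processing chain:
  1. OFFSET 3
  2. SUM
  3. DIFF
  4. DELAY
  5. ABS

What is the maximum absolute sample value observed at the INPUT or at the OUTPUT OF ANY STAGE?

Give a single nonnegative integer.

Answer: 34

Derivation:
Input: [8, 4, 0, 0, 7] (max |s|=8)
Stage 1 (OFFSET 3): 8+3=11, 4+3=7, 0+3=3, 0+3=3, 7+3=10 -> [11, 7, 3, 3, 10] (max |s|=11)
Stage 2 (SUM): sum[0..0]=11, sum[0..1]=18, sum[0..2]=21, sum[0..3]=24, sum[0..4]=34 -> [11, 18, 21, 24, 34] (max |s|=34)
Stage 3 (DIFF): s[0]=11, 18-11=7, 21-18=3, 24-21=3, 34-24=10 -> [11, 7, 3, 3, 10] (max |s|=11)
Stage 4 (DELAY): [0, 11, 7, 3, 3] = [0, 11, 7, 3, 3] -> [0, 11, 7, 3, 3] (max |s|=11)
Stage 5 (ABS): |0|=0, |11|=11, |7|=7, |3|=3, |3|=3 -> [0, 11, 7, 3, 3] (max |s|=11)
Overall max amplitude: 34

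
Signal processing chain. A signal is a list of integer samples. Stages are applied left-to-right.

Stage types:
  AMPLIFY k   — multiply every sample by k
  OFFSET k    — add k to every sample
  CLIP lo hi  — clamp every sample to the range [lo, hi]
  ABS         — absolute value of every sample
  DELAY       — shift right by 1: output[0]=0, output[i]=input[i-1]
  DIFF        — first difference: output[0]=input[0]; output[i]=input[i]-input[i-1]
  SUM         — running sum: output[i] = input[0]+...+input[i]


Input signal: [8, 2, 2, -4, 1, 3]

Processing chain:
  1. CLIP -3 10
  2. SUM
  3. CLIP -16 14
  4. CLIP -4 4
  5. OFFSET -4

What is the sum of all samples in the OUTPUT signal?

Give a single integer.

Input: [8, 2, 2, -4, 1, 3]
Stage 1 (CLIP -3 10): clip(8,-3,10)=8, clip(2,-3,10)=2, clip(2,-3,10)=2, clip(-4,-3,10)=-3, clip(1,-3,10)=1, clip(3,-3,10)=3 -> [8, 2, 2, -3, 1, 3]
Stage 2 (SUM): sum[0..0]=8, sum[0..1]=10, sum[0..2]=12, sum[0..3]=9, sum[0..4]=10, sum[0..5]=13 -> [8, 10, 12, 9, 10, 13]
Stage 3 (CLIP -16 14): clip(8,-16,14)=8, clip(10,-16,14)=10, clip(12,-16,14)=12, clip(9,-16,14)=9, clip(10,-16,14)=10, clip(13,-16,14)=13 -> [8, 10, 12, 9, 10, 13]
Stage 4 (CLIP -4 4): clip(8,-4,4)=4, clip(10,-4,4)=4, clip(12,-4,4)=4, clip(9,-4,4)=4, clip(10,-4,4)=4, clip(13,-4,4)=4 -> [4, 4, 4, 4, 4, 4]
Stage 5 (OFFSET -4): 4+-4=0, 4+-4=0, 4+-4=0, 4+-4=0, 4+-4=0, 4+-4=0 -> [0, 0, 0, 0, 0, 0]
Output sum: 0

Answer: 0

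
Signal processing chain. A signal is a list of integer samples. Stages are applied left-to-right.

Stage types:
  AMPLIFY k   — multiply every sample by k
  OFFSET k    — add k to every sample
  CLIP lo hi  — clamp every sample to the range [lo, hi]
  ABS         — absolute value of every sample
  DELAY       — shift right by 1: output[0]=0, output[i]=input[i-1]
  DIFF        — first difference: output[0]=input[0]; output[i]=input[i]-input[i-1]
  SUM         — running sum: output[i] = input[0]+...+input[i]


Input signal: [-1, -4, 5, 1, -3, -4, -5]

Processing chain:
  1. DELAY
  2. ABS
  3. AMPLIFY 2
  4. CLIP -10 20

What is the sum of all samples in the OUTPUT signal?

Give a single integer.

Answer: 36

Derivation:
Input: [-1, -4, 5, 1, -3, -4, -5]
Stage 1 (DELAY): [0, -1, -4, 5, 1, -3, -4] = [0, -1, -4, 5, 1, -3, -4] -> [0, -1, -4, 5, 1, -3, -4]
Stage 2 (ABS): |0|=0, |-1|=1, |-4|=4, |5|=5, |1|=1, |-3|=3, |-4|=4 -> [0, 1, 4, 5, 1, 3, 4]
Stage 3 (AMPLIFY 2): 0*2=0, 1*2=2, 4*2=8, 5*2=10, 1*2=2, 3*2=6, 4*2=8 -> [0, 2, 8, 10, 2, 6, 8]
Stage 4 (CLIP -10 20): clip(0,-10,20)=0, clip(2,-10,20)=2, clip(8,-10,20)=8, clip(10,-10,20)=10, clip(2,-10,20)=2, clip(6,-10,20)=6, clip(8,-10,20)=8 -> [0, 2, 8, 10, 2, 6, 8]
Output sum: 36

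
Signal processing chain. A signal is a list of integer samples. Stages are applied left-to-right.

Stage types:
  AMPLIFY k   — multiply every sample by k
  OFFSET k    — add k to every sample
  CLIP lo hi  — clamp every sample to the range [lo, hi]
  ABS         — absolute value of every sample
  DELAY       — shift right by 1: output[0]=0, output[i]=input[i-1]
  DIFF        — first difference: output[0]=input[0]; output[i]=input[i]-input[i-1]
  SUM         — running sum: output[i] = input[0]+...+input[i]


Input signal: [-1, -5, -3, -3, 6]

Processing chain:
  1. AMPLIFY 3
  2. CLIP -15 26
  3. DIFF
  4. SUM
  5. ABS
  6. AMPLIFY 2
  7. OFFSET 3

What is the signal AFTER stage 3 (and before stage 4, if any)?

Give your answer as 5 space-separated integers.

Input: [-1, -5, -3, -3, 6]
Stage 1 (AMPLIFY 3): -1*3=-3, -5*3=-15, -3*3=-9, -3*3=-9, 6*3=18 -> [-3, -15, -9, -9, 18]
Stage 2 (CLIP -15 26): clip(-3,-15,26)=-3, clip(-15,-15,26)=-15, clip(-9,-15,26)=-9, clip(-9,-15,26)=-9, clip(18,-15,26)=18 -> [-3, -15, -9, -9, 18]
Stage 3 (DIFF): s[0]=-3, -15--3=-12, -9--15=6, -9--9=0, 18--9=27 -> [-3, -12, 6, 0, 27]

Answer: -3 -12 6 0 27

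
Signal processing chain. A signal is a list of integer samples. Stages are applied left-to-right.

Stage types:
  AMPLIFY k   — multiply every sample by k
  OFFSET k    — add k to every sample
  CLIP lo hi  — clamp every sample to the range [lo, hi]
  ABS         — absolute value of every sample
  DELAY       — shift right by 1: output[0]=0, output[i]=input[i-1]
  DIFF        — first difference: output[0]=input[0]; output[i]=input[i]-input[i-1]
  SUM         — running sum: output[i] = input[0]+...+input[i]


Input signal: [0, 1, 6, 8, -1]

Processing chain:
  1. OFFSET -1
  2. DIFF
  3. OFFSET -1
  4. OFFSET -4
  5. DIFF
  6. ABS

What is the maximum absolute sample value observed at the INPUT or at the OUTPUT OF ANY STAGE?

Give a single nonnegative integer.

Input: [0, 1, 6, 8, -1] (max |s|=8)
Stage 1 (OFFSET -1): 0+-1=-1, 1+-1=0, 6+-1=5, 8+-1=7, -1+-1=-2 -> [-1, 0, 5, 7, -2] (max |s|=7)
Stage 2 (DIFF): s[0]=-1, 0--1=1, 5-0=5, 7-5=2, -2-7=-9 -> [-1, 1, 5, 2, -9] (max |s|=9)
Stage 3 (OFFSET -1): -1+-1=-2, 1+-1=0, 5+-1=4, 2+-1=1, -9+-1=-10 -> [-2, 0, 4, 1, -10] (max |s|=10)
Stage 4 (OFFSET -4): -2+-4=-6, 0+-4=-4, 4+-4=0, 1+-4=-3, -10+-4=-14 -> [-6, -4, 0, -3, -14] (max |s|=14)
Stage 5 (DIFF): s[0]=-6, -4--6=2, 0--4=4, -3-0=-3, -14--3=-11 -> [-6, 2, 4, -3, -11] (max |s|=11)
Stage 6 (ABS): |-6|=6, |2|=2, |4|=4, |-3|=3, |-11|=11 -> [6, 2, 4, 3, 11] (max |s|=11)
Overall max amplitude: 14

Answer: 14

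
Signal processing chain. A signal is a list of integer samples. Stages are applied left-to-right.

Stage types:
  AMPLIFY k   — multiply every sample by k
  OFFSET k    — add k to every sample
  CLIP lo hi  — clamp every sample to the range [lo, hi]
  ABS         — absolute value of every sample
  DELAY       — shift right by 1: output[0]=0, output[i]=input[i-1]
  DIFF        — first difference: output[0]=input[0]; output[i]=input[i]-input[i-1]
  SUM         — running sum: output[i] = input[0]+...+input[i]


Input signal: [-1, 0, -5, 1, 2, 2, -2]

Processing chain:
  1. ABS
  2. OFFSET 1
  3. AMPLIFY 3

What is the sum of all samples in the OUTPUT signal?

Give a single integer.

Answer: 60

Derivation:
Input: [-1, 0, -5, 1, 2, 2, -2]
Stage 1 (ABS): |-1|=1, |0|=0, |-5|=5, |1|=1, |2|=2, |2|=2, |-2|=2 -> [1, 0, 5, 1, 2, 2, 2]
Stage 2 (OFFSET 1): 1+1=2, 0+1=1, 5+1=6, 1+1=2, 2+1=3, 2+1=3, 2+1=3 -> [2, 1, 6, 2, 3, 3, 3]
Stage 3 (AMPLIFY 3): 2*3=6, 1*3=3, 6*3=18, 2*3=6, 3*3=9, 3*3=9, 3*3=9 -> [6, 3, 18, 6, 9, 9, 9]
Output sum: 60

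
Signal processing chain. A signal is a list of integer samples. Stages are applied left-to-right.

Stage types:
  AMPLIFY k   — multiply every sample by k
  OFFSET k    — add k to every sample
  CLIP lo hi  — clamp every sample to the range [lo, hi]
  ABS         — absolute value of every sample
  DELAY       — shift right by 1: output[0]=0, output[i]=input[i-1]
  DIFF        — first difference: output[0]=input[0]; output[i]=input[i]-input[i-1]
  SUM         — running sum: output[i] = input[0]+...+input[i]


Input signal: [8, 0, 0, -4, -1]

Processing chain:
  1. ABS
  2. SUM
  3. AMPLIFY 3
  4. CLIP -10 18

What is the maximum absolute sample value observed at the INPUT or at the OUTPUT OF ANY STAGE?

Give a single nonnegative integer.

Answer: 39

Derivation:
Input: [8, 0, 0, -4, -1] (max |s|=8)
Stage 1 (ABS): |8|=8, |0|=0, |0|=0, |-4|=4, |-1|=1 -> [8, 0, 0, 4, 1] (max |s|=8)
Stage 2 (SUM): sum[0..0]=8, sum[0..1]=8, sum[0..2]=8, sum[0..3]=12, sum[0..4]=13 -> [8, 8, 8, 12, 13] (max |s|=13)
Stage 3 (AMPLIFY 3): 8*3=24, 8*3=24, 8*3=24, 12*3=36, 13*3=39 -> [24, 24, 24, 36, 39] (max |s|=39)
Stage 4 (CLIP -10 18): clip(24,-10,18)=18, clip(24,-10,18)=18, clip(24,-10,18)=18, clip(36,-10,18)=18, clip(39,-10,18)=18 -> [18, 18, 18, 18, 18] (max |s|=18)
Overall max amplitude: 39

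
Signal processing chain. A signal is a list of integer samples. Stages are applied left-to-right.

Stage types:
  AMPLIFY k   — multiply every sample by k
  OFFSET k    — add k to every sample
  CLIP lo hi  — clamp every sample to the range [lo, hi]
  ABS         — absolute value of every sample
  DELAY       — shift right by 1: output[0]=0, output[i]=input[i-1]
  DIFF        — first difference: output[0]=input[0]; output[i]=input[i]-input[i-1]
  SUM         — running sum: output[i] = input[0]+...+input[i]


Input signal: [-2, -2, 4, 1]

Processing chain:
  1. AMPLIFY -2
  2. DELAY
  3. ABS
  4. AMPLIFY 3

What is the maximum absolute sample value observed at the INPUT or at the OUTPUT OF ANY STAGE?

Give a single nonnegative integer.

Answer: 24

Derivation:
Input: [-2, -2, 4, 1] (max |s|=4)
Stage 1 (AMPLIFY -2): -2*-2=4, -2*-2=4, 4*-2=-8, 1*-2=-2 -> [4, 4, -8, -2] (max |s|=8)
Stage 2 (DELAY): [0, 4, 4, -8] = [0, 4, 4, -8] -> [0, 4, 4, -8] (max |s|=8)
Stage 3 (ABS): |0|=0, |4|=4, |4|=4, |-8|=8 -> [0, 4, 4, 8] (max |s|=8)
Stage 4 (AMPLIFY 3): 0*3=0, 4*3=12, 4*3=12, 8*3=24 -> [0, 12, 12, 24] (max |s|=24)
Overall max amplitude: 24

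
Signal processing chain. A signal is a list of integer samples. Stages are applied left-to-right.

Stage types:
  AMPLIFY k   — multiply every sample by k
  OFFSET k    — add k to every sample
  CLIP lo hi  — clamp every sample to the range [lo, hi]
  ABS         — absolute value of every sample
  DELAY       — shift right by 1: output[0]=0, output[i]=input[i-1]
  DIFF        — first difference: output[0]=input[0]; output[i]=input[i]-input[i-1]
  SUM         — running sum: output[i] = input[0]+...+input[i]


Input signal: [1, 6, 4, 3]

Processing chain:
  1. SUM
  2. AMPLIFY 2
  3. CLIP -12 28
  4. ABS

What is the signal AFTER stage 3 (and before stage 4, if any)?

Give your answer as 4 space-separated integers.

Answer: 2 14 22 28

Derivation:
Input: [1, 6, 4, 3]
Stage 1 (SUM): sum[0..0]=1, sum[0..1]=7, sum[0..2]=11, sum[0..3]=14 -> [1, 7, 11, 14]
Stage 2 (AMPLIFY 2): 1*2=2, 7*2=14, 11*2=22, 14*2=28 -> [2, 14, 22, 28]
Stage 3 (CLIP -12 28): clip(2,-12,28)=2, clip(14,-12,28)=14, clip(22,-12,28)=22, clip(28,-12,28)=28 -> [2, 14, 22, 28]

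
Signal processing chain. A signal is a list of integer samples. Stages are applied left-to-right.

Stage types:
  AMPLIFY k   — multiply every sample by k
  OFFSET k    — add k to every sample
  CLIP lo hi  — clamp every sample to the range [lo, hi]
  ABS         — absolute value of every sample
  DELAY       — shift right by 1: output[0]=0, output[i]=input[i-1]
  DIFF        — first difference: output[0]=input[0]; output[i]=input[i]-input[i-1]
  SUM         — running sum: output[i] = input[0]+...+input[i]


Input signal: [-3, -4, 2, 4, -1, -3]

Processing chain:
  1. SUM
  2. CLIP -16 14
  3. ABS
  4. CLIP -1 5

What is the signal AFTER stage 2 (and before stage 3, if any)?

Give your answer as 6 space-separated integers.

Answer: -3 -7 -5 -1 -2 -5

Derivation:
Input: [-3, -4, 2, 4, -1, -3]
Stage 1 (SUM): sum[0..0]=-3, sum[0..1]=-7, sum[0..2]=-5, sum[0..3]=-1, sum[0..4]=-2, sum[0..5]=-5 -> [-3, -7, -5, -1, -2, -5]
Stage 2 (CLIP -16 14): clip(-3,-16,14)=-3, clip(-7,-16,14)=-7, clip(-5,-16,14)=-5, clip(-1,-16,14)=-1, clip(-2,-16,14)=-2, clip(-5,-16,14)=-5 -> [-3, -7, -5, -1, -2, -5]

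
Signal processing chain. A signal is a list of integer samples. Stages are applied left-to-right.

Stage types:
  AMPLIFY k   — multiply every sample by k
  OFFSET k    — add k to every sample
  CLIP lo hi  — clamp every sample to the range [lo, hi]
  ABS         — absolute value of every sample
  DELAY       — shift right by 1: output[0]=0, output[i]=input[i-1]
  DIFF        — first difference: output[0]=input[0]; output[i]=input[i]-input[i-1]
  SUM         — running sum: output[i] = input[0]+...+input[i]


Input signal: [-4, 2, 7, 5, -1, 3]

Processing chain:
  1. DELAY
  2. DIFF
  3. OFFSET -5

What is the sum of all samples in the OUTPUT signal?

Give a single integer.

Answer: -31

Derivation:
Input: [-4, 2, 7, 5, -1, 3]
Stage 1 (DELAY): [0, -4, 2, 7, 5, -1] = [0, -4, 2, 7, 5, -1] -> [0, -4, 2, 7, 5, -1]
Stage 2 (DIFF): s[0]=0, -4-0=-4, 2--4=6, 7-2=5, 5-7=-2, -1-5=-6 -> [0, -4, 6, 5, -2, -6]
Stage 3 (OFFSET -5): 0+-5=-5, -4+-5=-9, 6+-5=1, 5+-5=0, -2+-5=-7, -6+-5=-11 -> [-5, -9, 1, 0, -7, -11]
Output sum: -31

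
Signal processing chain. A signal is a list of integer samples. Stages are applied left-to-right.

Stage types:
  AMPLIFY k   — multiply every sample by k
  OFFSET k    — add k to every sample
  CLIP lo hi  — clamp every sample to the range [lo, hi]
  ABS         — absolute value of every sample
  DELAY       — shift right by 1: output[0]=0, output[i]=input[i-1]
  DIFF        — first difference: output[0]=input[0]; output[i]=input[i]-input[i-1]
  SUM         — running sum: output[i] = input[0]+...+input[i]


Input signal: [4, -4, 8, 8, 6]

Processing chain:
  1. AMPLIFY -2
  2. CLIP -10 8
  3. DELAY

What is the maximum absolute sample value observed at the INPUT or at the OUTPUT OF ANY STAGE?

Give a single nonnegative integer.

Input: [4, -4, 8, 8, 6] (max |s|=8)
Stage 1 (AMPLIFY -2): 4*-2=-8, -4*-2=8, 8*-2=-16, 8*-2=-16, 6*-2=-12 -> [-8, 8, -16, -16, -12] (max |s|=16)
Stage 2 (CLIP -10 8): clip(-8,-10,8)=-8, clip(8,-10,8)=8, clip(-16,-10,8)=-10, clip(-16,-10,8)=-10, clip(-12,-10,8)=-10 -> [-8, 8, -10, -10, -10] (max |s|=10)
Stage 3 (DELAY): [0, -8, 8, -10, -10] = [0, -8, 8, -10, -10] -> [0, -8, 8, -10, -10] (max |s|=10)
Overall max amplitude: 16

Answer: 16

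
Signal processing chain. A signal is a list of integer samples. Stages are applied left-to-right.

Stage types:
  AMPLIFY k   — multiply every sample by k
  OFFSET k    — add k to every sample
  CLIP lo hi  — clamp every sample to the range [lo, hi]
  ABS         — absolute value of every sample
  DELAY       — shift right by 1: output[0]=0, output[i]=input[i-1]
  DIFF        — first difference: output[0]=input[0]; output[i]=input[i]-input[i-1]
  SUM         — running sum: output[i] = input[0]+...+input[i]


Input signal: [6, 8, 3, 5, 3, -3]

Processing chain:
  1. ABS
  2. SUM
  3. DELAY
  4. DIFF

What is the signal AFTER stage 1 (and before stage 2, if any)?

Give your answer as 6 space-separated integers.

Answer: 6 8 3 5 3 3

Derivation:
Input: [6, 8, 3, 5, 3, -3]
Stage 1 (ABS): |6|=6, |8|=8, |3|=3, |5|=5, |3|=3, |-3|=3 -> [6, 8, 3, 5, 3, 3]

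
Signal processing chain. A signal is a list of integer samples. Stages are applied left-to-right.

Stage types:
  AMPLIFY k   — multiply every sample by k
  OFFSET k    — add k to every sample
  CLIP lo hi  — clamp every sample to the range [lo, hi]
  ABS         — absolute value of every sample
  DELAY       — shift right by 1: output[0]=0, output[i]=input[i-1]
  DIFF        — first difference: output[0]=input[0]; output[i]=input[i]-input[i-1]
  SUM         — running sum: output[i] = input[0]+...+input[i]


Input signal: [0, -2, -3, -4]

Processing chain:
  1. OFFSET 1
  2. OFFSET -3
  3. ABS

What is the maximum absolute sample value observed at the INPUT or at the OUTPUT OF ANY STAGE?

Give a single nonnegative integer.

Answer: 6

Derivation:
Input: [0, -2, -3, -4] (max |s|=4)
Stage 1 (OFFSET 1): 0+1=1, -2+1=-1, -3+1=-2, -4+1=-3 -> [1, -1, -2, -3] (max |s|=3)
Stage 2 (OFFSET -3): 1+-3=-2, -1+-3=-4, -2+-3=-5, -3+-3=-6 -> [-2, -4, -5, -6] (max |s|=6)
Stage 3 (ABS): |-2|=2, |-4|=4, |-5|=5, |-6|=6 -> [2, 4, 5, 6] (max |s|=6)
Overall max amplitude: 6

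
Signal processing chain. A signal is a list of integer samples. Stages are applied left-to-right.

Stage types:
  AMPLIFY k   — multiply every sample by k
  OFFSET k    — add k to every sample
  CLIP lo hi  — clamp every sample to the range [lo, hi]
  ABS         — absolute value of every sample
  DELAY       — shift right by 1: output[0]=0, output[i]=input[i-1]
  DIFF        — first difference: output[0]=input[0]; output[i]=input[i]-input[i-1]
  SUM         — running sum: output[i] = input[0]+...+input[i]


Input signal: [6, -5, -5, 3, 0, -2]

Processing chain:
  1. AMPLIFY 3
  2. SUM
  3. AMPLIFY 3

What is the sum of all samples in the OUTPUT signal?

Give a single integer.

Input: [6, -5, -5, 3, 0, -2]
Stage 1 (AMPLIFY 3): 6*3=18, -5*3=-15, -5*3=-15, 3*3=9, 0*3=0, -2*3=-6 -> [18, -15, -15, 9, 0, -6]
Stage 2 (SUM): sum[0..0]=18, sum[0..1]=3, sum[0..2]=-12, sum[0..3]=-3, sum[0..4]=-3, sum[0..5]=-9 -> [18, 3, -12, -3, -3, -9]
Stage 3 (AMPLIFY 3): 18*3=54, 3*3=9, -12*3=-36, -3*3=-9, -3*3=-9, -9*3=-27 -> [54, 9, -36, -9, -9, -27]
Output sum: -18

Answer: -18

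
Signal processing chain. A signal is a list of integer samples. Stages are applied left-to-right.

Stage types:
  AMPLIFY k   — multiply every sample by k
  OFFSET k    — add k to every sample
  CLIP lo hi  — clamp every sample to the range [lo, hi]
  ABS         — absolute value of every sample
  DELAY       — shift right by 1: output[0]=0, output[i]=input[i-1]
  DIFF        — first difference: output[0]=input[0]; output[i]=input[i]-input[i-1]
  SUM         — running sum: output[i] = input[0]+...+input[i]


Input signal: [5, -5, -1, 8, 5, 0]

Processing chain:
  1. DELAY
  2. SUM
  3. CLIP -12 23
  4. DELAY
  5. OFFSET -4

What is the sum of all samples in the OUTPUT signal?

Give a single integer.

Input: [5, -5, -1, 8, 5, 0]
Stage 1 (DELAY): [0, 5, -5, -1, 8, 5] = [0, 5, -5, -1, 8, 5] -> [0, 5, -5, -1, 8, 5]
Stage 2 (SUM): sum[0..0]=0, sum[0..1]=5, sum[0..2]=0, sum[0..3]=-1, sum[0..4]=7, sum[0..5]=12 -> [0, 5, 0, -1, 7, 12]
Stage 3 (CLIP -12 23): clip(0,-12,23)=0, clip(5,-12,23)=5, clip(0,-12,23)=0, clip(-1,-12,23)=-1, clip(7,-12,23)=7, clip(12,-12,23)=12 -> [0, 5, 0, -1, 7, 12]
Stage 4 (DELAY): [0, 0, 5, 0, -1, 7] = [0, 0, 5, 0, -1, 7] -> [0, 0, 5, 0, -1, 7]
Stage 5 (OFFSET -4): 0+-4=-4, 0+-4=-4, 5+-4=1, 0+-4=-4, -1+-4=-5, 7+-4=3 -> [-4, -4, 1, -4, -5, 3]
Output sum: -13

Answer: -13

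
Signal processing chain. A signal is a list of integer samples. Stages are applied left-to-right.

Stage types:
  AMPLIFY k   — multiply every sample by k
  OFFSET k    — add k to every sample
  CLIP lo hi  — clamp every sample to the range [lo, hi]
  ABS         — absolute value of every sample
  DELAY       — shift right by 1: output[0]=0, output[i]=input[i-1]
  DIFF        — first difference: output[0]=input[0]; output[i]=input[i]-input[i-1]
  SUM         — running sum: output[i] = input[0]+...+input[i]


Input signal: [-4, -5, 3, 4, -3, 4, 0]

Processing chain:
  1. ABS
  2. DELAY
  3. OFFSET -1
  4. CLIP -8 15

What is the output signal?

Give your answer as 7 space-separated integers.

Input: [-4, -5, 3, 4, -3, 4, 0]
Stage 1 (ABS): |-4|=4, |-5|=5, |3|=3, |4|=4, |-3|=3, |4|=4, |0|=0 -> [4, 5, 3, 4, 3, 4, 0]
Stage 2 (DELAY): [0, 4, 5, 3, 4, 3, 4] = [0, 4, 5, 3, 4, 3, 4] -> [0, 4, 5, 3, 4, 3, 4]
Stage 3 (OFFSET -1): 0+-1=-1, 4+-1=3, 5+-1=4, 3+-1=2, 4+-1=3, 3+-1=2, 4+-1=3 -> [-1, 3, 4, 2, 3, 2, 3]
Stage 4 (CLIP -8 15): clip(-1,-8,15)=-1, clip(3,-8,15)=3, clip(4,-8,15)=4, clip(2,-8,15)=2, clip(3,-8,15)=3, clip(2,-8,15)=2, clip(3,-8,15)=3 -> [-1, 3, 4, 2, 3, 2, 3]

Answer: -1 3 4 2 3 2 3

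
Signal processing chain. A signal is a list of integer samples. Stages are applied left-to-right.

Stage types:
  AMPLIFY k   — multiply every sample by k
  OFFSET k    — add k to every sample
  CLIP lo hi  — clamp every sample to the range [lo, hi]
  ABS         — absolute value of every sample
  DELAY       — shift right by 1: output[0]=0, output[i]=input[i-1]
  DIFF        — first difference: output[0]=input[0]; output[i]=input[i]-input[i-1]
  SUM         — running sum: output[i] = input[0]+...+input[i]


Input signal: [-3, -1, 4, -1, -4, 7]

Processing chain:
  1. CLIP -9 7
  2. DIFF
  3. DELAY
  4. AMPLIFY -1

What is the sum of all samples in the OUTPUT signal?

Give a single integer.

Input: [-3, -1, 4, -1, -4, 7]
Stage 1 (CLIP -9 7): clip(-3,-9,7)=-3, clip(-1,-9,7)=-1, clip(4,-9,7)=4, clip(-1,-9,7)=-1, clip(-4,-9,7)=-4, clip(7,-9,7)=7 -> [-3, -1, 4, -1, -4, 7]
Stage 2 (DIFF): s[0]=-3, -1--3=2, 4--1=5, -1-4=-5, -4--1=-3, 7--4=11 -> [-3, 2, 5, -5, -3, 11]
Stage 3 (DELAY): [0, -3, 2, 5, -5, -3] = [0, -3, 2, 5, -5, -3] -> [0, -3, 2, 5, -5, -3]
Stage 4 (AMPLIFY -1): 0*-1=0, -3*-1=3, 2*-1=-2, 5*-1=-5, -5*-1=5, -3*-1=3 -> [0, 3, -2, -5, 5, 3]
Output sum: 4

Answer: 4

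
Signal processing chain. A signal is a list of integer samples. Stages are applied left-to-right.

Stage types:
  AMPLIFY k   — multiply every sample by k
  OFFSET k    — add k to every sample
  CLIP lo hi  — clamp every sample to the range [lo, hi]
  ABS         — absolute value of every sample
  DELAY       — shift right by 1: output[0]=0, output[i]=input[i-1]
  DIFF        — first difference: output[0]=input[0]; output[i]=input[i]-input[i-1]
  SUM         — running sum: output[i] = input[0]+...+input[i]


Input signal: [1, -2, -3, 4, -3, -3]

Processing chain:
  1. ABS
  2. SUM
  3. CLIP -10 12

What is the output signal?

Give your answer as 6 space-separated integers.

Answer: 1 3 6 10 12 12

Derivation:
Input: [1, -2, -3, 4, -3, -3]
Stage 1 (ABS): |1|=1, |-2|=2, |-3|=3, |4|=4, |-3|=3, |-3|=3 -> [1, 2, 3, 4, 3, 3]
Stage 2 (SUM): sum[0..0]=1, sum[0..1]=3, sum[0..2]=6, sum[0..3]=10, sum[0..4]=13, sum[0..5]=16 -> [1, 3, 6, 10, 13, 16]
Stage 3 (CLIP -10 12): clip(1,-10,12)=1, clip(3,-10,12)=3, clip(6,-10,12)=6, clip(10,-10,12)=10, clip(13,-10,12)=12, clip(16,-10,12)=12 -> [1, 3, 6, 10, 12, 12]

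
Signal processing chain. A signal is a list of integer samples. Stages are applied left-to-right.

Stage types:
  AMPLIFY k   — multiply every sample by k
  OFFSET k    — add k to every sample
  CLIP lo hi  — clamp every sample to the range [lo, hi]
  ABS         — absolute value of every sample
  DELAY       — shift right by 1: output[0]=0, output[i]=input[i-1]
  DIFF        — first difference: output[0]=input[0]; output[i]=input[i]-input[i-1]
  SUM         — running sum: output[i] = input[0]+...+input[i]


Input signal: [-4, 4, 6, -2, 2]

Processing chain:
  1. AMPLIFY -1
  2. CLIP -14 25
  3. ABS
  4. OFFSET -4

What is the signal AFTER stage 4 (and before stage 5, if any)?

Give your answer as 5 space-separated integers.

Answer: 0 0 2 -2 -2

Derivation:
Input: [-4, 4, 6, -2, 2]
Stage 1 (AMPLIFY -1): -4*-1=4, 4*-1=-4, 6*-1=-6, -2*-1=2, 2*-1=-2 -> [4, -4, -6, 2, -2]
Stage 2 (CLIP -14 25): clip(4,-14,25)=4, clip(-4,-14,25)=-4, clip(-6,-14,25)=-6, clip(2,-14,25)=2, clip(-2,-14,25)=-2 -> [4, -4, -6, 2, -2]
Stage 3 (ABS): |4|=4, |-4|=4, |-6|=6, |2|=2, |-2|=2 -> [4, 4, 6, 2, 2]
Stage 4 (OFFSET -4): 4+-4=0, 4+-4=0, 6+-4=2, 2+-4=-2, 2+-4=-2 -> [0, 0, 2, -2, -2]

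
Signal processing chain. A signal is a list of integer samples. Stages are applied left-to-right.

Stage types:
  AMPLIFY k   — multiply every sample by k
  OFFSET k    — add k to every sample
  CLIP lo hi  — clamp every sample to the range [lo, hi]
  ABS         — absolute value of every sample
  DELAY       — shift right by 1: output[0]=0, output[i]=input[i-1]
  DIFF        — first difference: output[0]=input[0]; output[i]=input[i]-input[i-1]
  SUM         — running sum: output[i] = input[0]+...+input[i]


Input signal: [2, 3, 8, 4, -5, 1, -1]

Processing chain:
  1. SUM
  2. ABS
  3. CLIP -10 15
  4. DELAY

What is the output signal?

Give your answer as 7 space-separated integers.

Input: [2, 3, 8, 4, -5, 1, -1]
Stage 1 (SUM): sum[0..0]=2, sum[0..1]=5, sum[0..2]=13, sum[0..3]=17, sum[0..4]=12, sum[0..5]=13, sum[0..6]=12 -> [2, 5, 13, 17, 12, 13, 12]
Stage 2 (ABS): |2|=2, |5|=5, |13|=13, |17|=17, |12|=12, |13|=13, |12|=12 -> [2, 5, 13, 17, 12, 13, 12]
Stage 3 (CLIP -10 15): clip(2,-10,15)=2, clip(5,-10,15)=5, clip(13,-10,15)=13, clip(17,-10,15)=15, clip(12,-10,15)=12, clip(13,-10,15)=13, clip(12,-10,15)=12 -> [2, 5, 13, 15, 12, 13, 12]
Stage 4 (DELAY): [0, 2, 5, 13, 15, 12, 13] = [0, 2, 5, 13, 15, 12, 13] -> [0, 2, 5, 13, 15, 12, 13]

Answer: 0 2 5 13 15 12 13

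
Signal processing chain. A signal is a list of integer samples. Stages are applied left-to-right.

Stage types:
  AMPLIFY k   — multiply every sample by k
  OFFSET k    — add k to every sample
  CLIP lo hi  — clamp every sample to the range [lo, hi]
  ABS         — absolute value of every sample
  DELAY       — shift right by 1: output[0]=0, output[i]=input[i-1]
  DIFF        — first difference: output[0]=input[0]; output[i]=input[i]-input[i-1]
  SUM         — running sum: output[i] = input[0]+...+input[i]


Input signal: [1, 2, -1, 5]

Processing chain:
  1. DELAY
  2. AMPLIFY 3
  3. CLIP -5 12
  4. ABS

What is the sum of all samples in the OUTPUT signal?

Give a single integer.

Input: [1, 2, -1, 5]
Stage 1 (DELAY): [0, 1, 2, -1] = [0, 1, 2, -1] -> [0, 1, 2, -1]
Stage 2 (AMPLIFY 3): 0*3=0, 1*3=3, 2*3=6, -1*3=-3 -> [0, 3, 6, -3]
Stage 3 (CLIP -5 12): clip(0,-5,12)=0, clip(3,-5,12)=3, clip(6,-5,12)=6, clip(-3,-5,12)=-3 -> [0, 3, 6, -3]
Stage 4 (ABS): |0|=0, |3|=3, |6|=6, |-3|=3 -> [0, 3, 6, 3]
Output sum: 12

Answer: 12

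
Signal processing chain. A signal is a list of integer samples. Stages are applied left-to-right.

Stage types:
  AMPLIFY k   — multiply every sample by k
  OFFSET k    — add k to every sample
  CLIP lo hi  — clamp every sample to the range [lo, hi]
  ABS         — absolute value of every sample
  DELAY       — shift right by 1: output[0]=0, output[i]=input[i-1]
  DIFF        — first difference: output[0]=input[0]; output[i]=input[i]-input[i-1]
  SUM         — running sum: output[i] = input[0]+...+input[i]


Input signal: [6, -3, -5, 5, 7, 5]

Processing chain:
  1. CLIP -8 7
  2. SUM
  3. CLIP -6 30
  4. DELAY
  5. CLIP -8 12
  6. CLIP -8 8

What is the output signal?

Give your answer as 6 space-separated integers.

Answer: 0 6 3 -2 3 8

Derivation:
Input: [6, -3, -5, 5, 7, 5]
Stage 1 (CLIP -8 7): clip(6,-8,7)=6, clip(-3,-8,7)=-3, clip(-5,-8,7)=-5, clip(5,-8,7)=5, clip(7,-8,7)=7, clip(5,-8,7)=5 -> [6, -3, -5, 5, 7, 5]
Stage 2 (SUM): sum[0..0]=6, sum[0..1]=3, sum[0..2]=-2, sum[0..3]=3, sum[0..4]=10, sum[0..5]=15 -> [6, 3, -2, 3, 10, 15]
Stage 3 (CLIP -6 30): clip(6,-6,30)=6, clip(3,-6,30)=3, clip(-2,-6,30)=-2, clip(3,-6,30)=3, clip(10,-6,30)=10, clip(15,-6,30)=15 -> [6, 3, -2, 3, 10, 15]
Stage 4 (DELAY): [0, 6, 3, -2, 3, 10] = [0, 6, 3, -2, 3, 10] -> [0, 6, 3, -2, 3, 10]
Stage 5 (CLIP -8 12): clip(0,-8,12)=0, clip(6,-8,12)=6, clip(3,-8,12)=3, clip(-2,-8,12)=-2, clip(3,-8,12)=3, clip(10,-8,12)=10 -> [0, 6, 3, -2, 3, 10]
Stage 6 (CLIP -8 8): clip(0,-8,8)=0, clip(6,-8,8)=6, clip(3,-8,8)=3, clip(-2,-8,8)=-2, clip(3,-8,8)=3, clip(10,-8,8)=8 -> [0, 6, 3, -2, 3, 8]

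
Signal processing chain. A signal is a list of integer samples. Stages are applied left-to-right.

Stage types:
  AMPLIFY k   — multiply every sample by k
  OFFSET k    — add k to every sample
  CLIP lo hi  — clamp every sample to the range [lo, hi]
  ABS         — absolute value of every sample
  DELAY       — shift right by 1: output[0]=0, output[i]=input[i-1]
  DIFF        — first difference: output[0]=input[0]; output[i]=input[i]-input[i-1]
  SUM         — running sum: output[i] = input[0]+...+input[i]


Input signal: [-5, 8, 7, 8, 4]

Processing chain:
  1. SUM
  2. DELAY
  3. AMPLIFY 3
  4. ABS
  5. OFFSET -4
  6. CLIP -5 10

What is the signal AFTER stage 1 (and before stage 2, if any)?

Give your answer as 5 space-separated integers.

Input: [-5, 8, 7, 8, 4]
Stage 1 (SUM): sum[0..0]=-5, sum[0..1]=3, sum[0..2]=10, sum[0..3]=18, sum[0..4]=22 -> [-5, 3, 10, 18, 22]

Answer: -5 3 10 18 22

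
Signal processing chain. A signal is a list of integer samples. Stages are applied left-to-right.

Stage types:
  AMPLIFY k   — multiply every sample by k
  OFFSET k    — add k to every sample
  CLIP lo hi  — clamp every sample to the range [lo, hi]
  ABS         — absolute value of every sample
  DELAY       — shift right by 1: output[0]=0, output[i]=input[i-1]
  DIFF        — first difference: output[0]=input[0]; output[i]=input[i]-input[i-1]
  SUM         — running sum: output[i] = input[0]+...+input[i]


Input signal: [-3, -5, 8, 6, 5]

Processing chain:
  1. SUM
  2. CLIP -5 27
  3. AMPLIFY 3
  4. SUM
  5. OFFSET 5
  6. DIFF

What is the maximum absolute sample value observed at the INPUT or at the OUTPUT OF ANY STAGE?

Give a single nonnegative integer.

Answer: 33

Derivation:
Input: [-3, -5, 8, 6, 5] (max |s|=8)
Stage 1 (SUM): sum[0..0]=-3, sum[0..1]=-8, sum[0..2]=0, sum[0..3]=6, sum[0..4]=11 -> [-3, -8, 0, 6, 11] (max |s|=11)
Stage 2 (CLIP -5 27): clip(-3,-5,27)=-3, clip(-8,-5,27)=-5, clip(0,-5,27)=0, clip(6,-5,27)=6, clip(11,-5,27)=11 -> [-3, -5, 0, 6, 11] (max |s|=11)
Stage 3 (AMPLIFY 3): -3*3=-9, -5*3=-15, 0*3=0, 6*3=18, 11*3=33 -> [-9, -15, 0, 18, 33] (max |s|=33)
Stage 4 (SUM): sum[0..0]=-9, sum[0..1]=-24, sum[0..2]=-24, sum[0..3]=-6, sum[0..4]=27 -> [-9, -24, -24, -6, 27] (max |s|=27)
Stage 5 (OFFSET 5): -9+5=-4, -24+5=-19, -24+5=-19, -6+5=-1, 27+5=32 -> [-4, -19, -19, -1, 32] (max |s|=32)
Stage 6 (DIFF): s[0]=-4, -19--4=-15, -19--19=0, -1--19=18, 32--1=33 -> [-4, -15, 0, 18, 33] (max |s|=33)
Overall max amplitude: 33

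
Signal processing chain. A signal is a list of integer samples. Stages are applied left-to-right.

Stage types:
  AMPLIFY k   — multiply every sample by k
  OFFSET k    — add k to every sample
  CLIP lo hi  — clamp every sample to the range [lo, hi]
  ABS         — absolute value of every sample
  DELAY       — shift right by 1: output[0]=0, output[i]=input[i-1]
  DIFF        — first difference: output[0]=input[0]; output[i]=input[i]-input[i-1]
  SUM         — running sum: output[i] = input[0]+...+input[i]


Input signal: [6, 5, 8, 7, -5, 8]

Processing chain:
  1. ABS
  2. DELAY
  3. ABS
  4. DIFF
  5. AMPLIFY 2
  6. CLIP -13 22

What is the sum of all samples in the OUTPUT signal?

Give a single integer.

Input: [6, 5, 8, 7, -5, 8]
Stage 1 (ABS): |6|=6, |5|=5, |8|=8, |7|=7, |-5|=5, |8|=8 -> [6, 5, 8, 7, 5, 8]
Stage 2 (DELAY): [0, 6, 5, 8, 7, 5] = [0, 6, 5, 8, 7, 5] -> [0, 6, 5, 8, 7, 5]
Stage 3 (ABS): |0|=0, |6|=6, |5|=5, |8|=8, |7|=7, |5|=5 -> [0, 6, 5, 8, 7, 5]
Stage 4 (DIFF): s[0]=0, 6-0=6, 5-6=-1, 8-5=3, 7-8=-1, 5-7=-2 -> [0, 6, -1, 3, -1, -2]
Stage 5 (AMPLIFY 2): 0*2=0, 6*2=12, -1*2=-2, 3*2=6, -1*2=-2, -2*2=-4 -> [0, 12, -2, 6, -2, -4]
Stage 6 (CLIP -13 22): clip(0,-13,22)=0, clip(12,-13,22)=12, clip(-2,-13,22)=-2, clip(6,-13,22)=6, clip(-2,-13,22)=-2, clip(-4,-13,22)=-4 -> [0, 12, -2, 6, -2, -4]
Output sum: 10

Answer: 10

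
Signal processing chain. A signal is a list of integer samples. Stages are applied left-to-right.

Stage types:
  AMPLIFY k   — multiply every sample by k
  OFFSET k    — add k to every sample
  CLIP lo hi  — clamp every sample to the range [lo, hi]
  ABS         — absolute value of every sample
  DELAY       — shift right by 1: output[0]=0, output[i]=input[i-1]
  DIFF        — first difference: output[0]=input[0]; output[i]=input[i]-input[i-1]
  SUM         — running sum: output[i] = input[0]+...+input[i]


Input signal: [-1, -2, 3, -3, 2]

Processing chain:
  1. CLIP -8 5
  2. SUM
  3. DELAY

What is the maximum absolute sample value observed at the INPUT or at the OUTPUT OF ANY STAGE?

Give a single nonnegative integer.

Answer: 3

Derivation:
Input: [-1, -2, 3, -3, 2] (max |s|=3)
Stage 1 (CLIP -8 5): clip(-1,-8,5)=-1, clip(-2,-8,5)=-2, clip(3,-8,5)=3, clip(-3,-8,5)=-3, clip(2,-8,5)=2 -> [-1, -2, 3, -3, 2] (max |s|=3)
Stage 2 (SUM): sum[0..0]=-1, sum[0..1]=-3, sum[0..2]=0, sum[0..3]=-3, sum[0..4]=-1 -> [-1, -3, 0, -3, -1] (max |s|=3)
Stage 3 (DELAY): [0, -1, -3, 0, -3] = [0, -1, -3, 0, -3] -> [0, -1, -3, 0, -3] (max |s|=3)
Overall max amplitude: 3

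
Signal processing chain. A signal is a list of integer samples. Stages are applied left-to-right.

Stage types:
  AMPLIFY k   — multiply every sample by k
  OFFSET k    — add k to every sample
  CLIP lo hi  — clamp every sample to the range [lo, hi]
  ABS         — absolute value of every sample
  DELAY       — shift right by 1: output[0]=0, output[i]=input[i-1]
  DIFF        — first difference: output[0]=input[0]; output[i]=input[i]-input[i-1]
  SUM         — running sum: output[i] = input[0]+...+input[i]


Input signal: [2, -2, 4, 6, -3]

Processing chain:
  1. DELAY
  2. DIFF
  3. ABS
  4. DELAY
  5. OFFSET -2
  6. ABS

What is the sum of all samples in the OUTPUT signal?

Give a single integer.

Answer: 10

Derivation:
Input: [2, -2, 4, 6, -3]
Stage 1 (DELAY): [0, 2, -2, 4, 6] = [0, 2, -2, 4, 6] -> [0, 2, -2, 4, 6]
Stage 2 (DIFF): s[0]=0, 2-0=2, -2-2=-4, 4--2=6, 6-4=2 -> [0, 2, -4, 6, 2]
Stage 3 (ABS): |0|=0, |2|=2, |-4|=4, |6|=6, |2|=2 -> [0, 2, 4, 6, 2]
Stage 4 (DELAY): [0, 0, 2, 4, 6] = [0, 0, 2, 4, 6] -> [0, 0, 2, 4, 6]
Stage 5 (OFFSET -2): 0+-2=-2, 0+-2=-2, 2+-2=0, 4+-2=2, 6+-2=4 -> [-2, -2, 0, 2, 4]
Stage 6 (ABS): |-2|=2, |-2|=2, |0|=0, |2|=2, |4|=4 -> [2, 2, 0, 2, 4]
Output sum: 10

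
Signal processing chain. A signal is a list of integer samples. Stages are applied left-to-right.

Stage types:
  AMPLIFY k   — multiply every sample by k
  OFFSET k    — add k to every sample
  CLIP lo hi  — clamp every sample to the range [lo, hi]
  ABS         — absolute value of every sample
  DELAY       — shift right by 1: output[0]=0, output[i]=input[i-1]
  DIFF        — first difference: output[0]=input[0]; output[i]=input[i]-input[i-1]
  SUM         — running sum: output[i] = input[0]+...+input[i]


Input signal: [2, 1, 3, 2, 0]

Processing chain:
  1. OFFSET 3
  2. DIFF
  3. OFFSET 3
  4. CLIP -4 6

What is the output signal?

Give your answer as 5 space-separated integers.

Input: [2, 1, 3, 2, 0]
Stage 1 (OFFSET 3): 2+3=5, 1+3=4, 3+3=6, 2+3=5, 0+3=3 -> [5, 4, 6, 5, 3]
Stage 2 (DIFF): s[0]=5, 4-5=-1, 6-4=2, 5-6=-1, 3-5=-2 -> [5, -1, 2, -1, -2]
Stage 3 (OFFSET 3): 5+3=8, -1+3=2, 2+3=5, -1+3=2, -2+3=1 -> [8, 2, 5, 2, 1]
Stage 4 (CLIP -4 6): clip(8,-4,6)=6, clip(2,-4,6)=2, clip(5,-4,6)=5, clip(2,-4,6)=2, clip(1,-4,6)=1 -> [6, 2, 5, 2, 1]

Answer: 6 2 5 2 1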